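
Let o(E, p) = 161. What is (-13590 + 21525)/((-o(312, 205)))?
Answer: -345/7 ≈ -49.286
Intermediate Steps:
(-13590 + 21525)/((-o(312, 205))) = (-13590 + 21525)/((-1*161)) = 7935/(-161) = 7935*(-1/161) = -345/7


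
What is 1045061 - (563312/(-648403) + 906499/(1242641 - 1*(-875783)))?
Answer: 18642708221159979/17838863336 ≈ 1.0451e+6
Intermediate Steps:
1045061 - (563312/(-648403) + 906499/(1242641 - 1*(-875783))) = 1045061 - (563312*(-1/648403) + 906499/(1242641 + 875783)) = 1045061 - (-563312/648403 + 906499/2118424) = 1045061 - (-563312/648403 + 906499*(1/2118424)) = 1045061 - (-563312/648403 + 82409/192584) = 1045061 - 1*(-7864376483/17838863336) = 1045061 + 7864376483/17838863336 = 18642708221159979/17838863336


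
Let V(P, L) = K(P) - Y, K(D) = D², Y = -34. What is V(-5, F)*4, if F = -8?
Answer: 236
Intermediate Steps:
V(P, L) = 34 + P² (V(P, L) = P² - 1*(-34) = P² + 34 = 34 + P²)
V(-5, F)*4 = (34 + (-5)²)*4 = (34 + 25)*4 = 59*4 = 236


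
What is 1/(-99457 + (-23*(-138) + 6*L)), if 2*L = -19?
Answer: -1/96340 ≈ -1.0380e-5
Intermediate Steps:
L = -19/2 (L = (1/2)*(-19) = -19/2 ≈ -9.5000)
1/(-99457 + (-23*(-138) + 6*L)) = 1/(-99457 + (-23*(-138) + 6*(-19/2))) = 1/(-99457 + (3174 - 57)) = 1/(-99457 + 3117) = 1/(-96340) = -1/96340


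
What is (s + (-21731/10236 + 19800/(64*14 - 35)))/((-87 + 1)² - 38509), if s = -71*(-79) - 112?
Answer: -16210033607/91401655716 ≈ -0.17735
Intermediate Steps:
s = 5497 (s = 5609 - 112 = 5497)
(s + (-21731/10236 + 19800/(64*14 - 35)))/((-87 + 1)² - 38509) = (5497 + (-21731/10236 + 19800/(64*14 - 35)))/((-87 + 1)² - 38509) = (5497 + (-21731*1/10236 + 19800/(896 - 35)))/((-86)² - 38509) = (5497 + (-21731/10236 + 19800/861))/(7396 - 38509) = (5497 + (-21731/10236 + 19800*(1/861)))/(-31113) = (5497 + (-21731/10236 + 6600/287))*(-1/31113) = (5497 + 61320803/2937732)*(-1/31113) = (16210033607/2937732)*(-1/31113) = -16210033607/91401655716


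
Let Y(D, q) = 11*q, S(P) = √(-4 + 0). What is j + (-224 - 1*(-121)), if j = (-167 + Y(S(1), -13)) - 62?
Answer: -475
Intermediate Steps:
S(P) = 2*I (S(P) = √(-4) = 2*I)
j = -372 (j = (-167 + 11*(-13)) - 62 = (-167 - 143) - 62 = -310 - 62 = -372)
j + (-224 - 1*(-121)) = -372 + (-224 - 1*(-121)) = -372 + (-224 + 121) = -372 - 103 = -475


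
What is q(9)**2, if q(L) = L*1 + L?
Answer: 324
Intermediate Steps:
q(L) = 2*L (q(L) = L + L = 2*L)
q(9)**2 = (2*9)**2 = 18**2 = 324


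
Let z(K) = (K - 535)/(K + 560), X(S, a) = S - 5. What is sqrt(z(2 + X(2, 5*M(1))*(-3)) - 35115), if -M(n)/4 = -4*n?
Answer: I*sqrt(11449228919)/571 ≈ 187.39*I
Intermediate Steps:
M(n) = 16*n (M(n) = -(-16)*n = 16*n)
X(S, a) = -5 + S
z(K) = (-535 + K)/(560 + K)
sqrt(z(2 + X(2, 5*M(1))*(-3)) - 35115) = sqrt((-535 + (2 + (-5 + 2)*(-3)))/(560 + (2 + (-5 + 2)*(-3))) - 35115) = sqrt((-535 + (2 - 3*(-3)))/(560 + (2 - 3*(-3))) - 35115) = sqrt((-535 + (2 + 9))/(560 + (2 + 9)) - 35115) = sqrt((-535 + 11)/(560 + 11) - 35115) = sqrt(-524/571 - 35115) = sqrt(-20051189/571) = I*sqrt(11449228919)/571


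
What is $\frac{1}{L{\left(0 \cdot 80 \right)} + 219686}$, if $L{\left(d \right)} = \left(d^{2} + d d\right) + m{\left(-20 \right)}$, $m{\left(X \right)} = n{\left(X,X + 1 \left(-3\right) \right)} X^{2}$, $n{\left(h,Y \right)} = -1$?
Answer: $\frac{1}{219286} \approx 4.5603 \cdot 10^{-6}$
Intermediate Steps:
$m{\left(X \right)} = - X^{2}$
$L{\left(d \right)} = -400 + 2 d^{2}$ ($L{\left(d \right)} = \left(d^{2} + d d\right) - \left(-20\right)^{2} = \left(d^{2} + d^{2}\right) - 400 = 2 d^{2} - 400 = -400 + 2 d^{2}$)
$\frac{1}{L{\left(0 \cdot 80 \right)} + 219686} = \frac{1}{\left(-400 + 2 \left(0 \cdot 80\right)^{2}\right) + 219686} = \frac{1}{\left(-400 + 2 \cdot 0^{2}\right) + 219686} = \frac{1}{\left(-400 + 2 \cdot 0\right) + 219686} = \frac{1}{\left(-400 + 0\right) + 219686} = \frac{1}{-400 + 219686} = \frac{1}{219286}$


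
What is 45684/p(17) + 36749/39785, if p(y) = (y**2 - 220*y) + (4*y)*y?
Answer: -12838511/676345 ≈ -18.982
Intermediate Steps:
p(y) = -220*y + 5*y**2 (p(y) = (y**2 - 220*y) + 4*y**2 = -220*y + 5*y**2)
45684/p(17) + 36749/39785 = 45684/((5*17*(-44 + 17))) + 36749/39785 = 45684/((5*17*(-27))) + 36749*(1/39785) = 45684/(-2295) + 36749/39785 = 45684*(-1/2295) + 36749/39785 = -1692/85 + 36749/39785 = -12838511/676345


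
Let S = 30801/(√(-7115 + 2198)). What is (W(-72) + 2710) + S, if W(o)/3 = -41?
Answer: 2587 - 10267*I*√4917/1639 ≈ 2587.0 - 439.25*I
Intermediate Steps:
S = -10267*I*√4917/1639 (S = 30801/(√(-4917)) = 30801/((I*√4917)) = 30801*(-I*√4917/4917) = -10267*I*√4917/1639 ≈ -439.25*I)
W(o) = -123 (W(o) = 3*(-41) = -123)
(W(-72) + 2710) + S = (-123 + 2710) - 10267*I*√4917/1639 = 2587 - 10267*I*√4917/1639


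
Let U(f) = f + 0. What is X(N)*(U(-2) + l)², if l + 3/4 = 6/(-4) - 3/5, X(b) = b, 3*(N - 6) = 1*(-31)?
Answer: -122317/1200 ≈ -101.93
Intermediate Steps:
U(f) = f
N = -13/3 (N = 6 + (1*(-31))/3 = 6 + (⅓)*(-31) = 6 - 31/3 = -13/3 ≈ -4.3333)
l = -57/20 (l = -¾ + (6/(-4) - 3/5) = -¾ + (6*(-¼) - 3*⅕) = -¾ + (-3/2 - ⅗) = -¾ - 21/10 = -57/20 ≈ -2.8500)
X(N)*(U(-2) + l)² = -13*(-2 - 57/20)²/3 = -13*(-97/20)²/3 = -13/3*9409/400 = -122317/1200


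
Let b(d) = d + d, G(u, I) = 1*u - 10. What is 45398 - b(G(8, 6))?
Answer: 45402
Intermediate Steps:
G(u, I) = -10 + u (G(u, I) = u - 10 = -10 + u)
b(d) = 2*d
45398 - b(G(8, 6)) = 45398 - 2*(-10 + 8) = 45398 - 2*(-2) = 45398 - 1*(-4) = 45398 + 4 = 45402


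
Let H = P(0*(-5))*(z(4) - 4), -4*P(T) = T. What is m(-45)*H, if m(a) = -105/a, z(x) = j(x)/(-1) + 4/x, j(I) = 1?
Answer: 0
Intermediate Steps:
P(T) = -T/4
z(x) = -1 + 4/x (z(x) = 1/(-1) + 4/x = 1*(-1) + 4/x = -1 + 4/x)
H = 0 (H = (-0*(-5))*((4 - 1*4)/4 - 4) = (-¼*0)*((4 - 4)/4 - 4) = 0*((¼)*0 - 4) = 0*(0 - 4) = 0*(-4) = 0)
m(-45)*H = -105/(-45)*0 = -105*(-1/45)*0 = (7/3)*0 = 0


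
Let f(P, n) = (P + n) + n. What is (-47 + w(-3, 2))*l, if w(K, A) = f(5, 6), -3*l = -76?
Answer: -760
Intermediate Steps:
l = 76/3 (l = -1/3*(-76) = 76/3 ≈ 25.333)
f(P, n) = P + 2*n
w(K, A) = 17 (w(K, A) = 5 + 2*6 = 5 + 12 = 17)
(-47 + w(-3, 2))*l = (-47 + 17)*(76/3) = -30*76/3 = -760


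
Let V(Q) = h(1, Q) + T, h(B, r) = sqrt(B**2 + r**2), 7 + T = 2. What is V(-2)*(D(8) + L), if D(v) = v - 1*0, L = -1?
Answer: -35 + 7*sqrt(5) ≈ -19.348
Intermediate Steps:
T = -5 (T = -7 + 2 = -5)
D(v) = v (D(v) = v + 0 = v)
V(Q) = -5 + sqrt(1 + Q**2) (V(Q) = sqrt(1**2 + Q**2) - 5 = sqrt(1 + Q**2) - 5 = -5 + sqrt(1 + Q**2))
V(-2)*(D(8) + L) = (-5 + sqrt(1 + (-2)**2))*(8 - 1) = (-5 + sqrt(1 + 4))*7 = (-5 + sqrt(5))*7 = -35 + 7*sqrt(5)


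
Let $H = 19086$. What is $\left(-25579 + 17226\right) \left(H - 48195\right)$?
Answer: $243147477$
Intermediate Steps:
$\left(-25579 + 17226\right) \left(H - 48195\right) = \left(-25579 + 17226\right) \left(19086 - 48195\right) = \left(-8353\right) \left(-29109\right) = 243147477$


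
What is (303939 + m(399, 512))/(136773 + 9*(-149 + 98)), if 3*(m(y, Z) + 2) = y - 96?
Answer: 16891/7573 ≈ 2.2304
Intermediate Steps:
m(y, Z) = -34 + y/3 (m(y, Z) = -2 + (y - 96)/3 = -2 + (-96 + y)/3 = -2 + (-32 + y/3) = -34 + y/3)
(303939 + m(399, 512))/(136773 + 9*(-149 + 98)) = (303939 + (-34 + (⅓)*399))/(136773 + 9*(-149 + 98)) = (303939 + (-34 + 133))/(136773 + 9*(-51)) = (303939 + 99)/(136773 - 459) = 304038/136314 = 304038*(1/136314) = 16891/7573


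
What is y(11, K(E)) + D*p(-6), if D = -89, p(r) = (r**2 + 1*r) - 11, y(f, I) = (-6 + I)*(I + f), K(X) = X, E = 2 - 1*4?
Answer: -1763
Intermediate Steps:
E = -2 (E = 2 - 4 = -2)
p(r) = -11 + r + r**2 (p(r) = (r**2 + r) - 11 = (r + r**2) - 11 = -11 + r + r**2)
y(11, K(E)) + D*p(-6) = ((-2)**2 - 6*(-2) - 6*11 - 2*11) - 89*(-11 - 6 + (-6)**2) = (4 + 12 - 66 - 22) - 89*(-11 - 6 + 36) = -72 - 89*19 = -72 - 1691 = -1763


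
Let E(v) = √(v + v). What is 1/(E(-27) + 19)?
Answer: 19/415 - 3*I*√6/415 ≈ 0.045783 - 0.017707*I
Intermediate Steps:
E(v) = √2*√v (E(v) = √(2*v) = √2*√v)
1/(E(-27) + 19) = 1/(√2*√(-27) + 19) = 1/(√2*(3*I*√3) + 19) = 1/(3*I*√6 + 19) = 1/(19 + 3*I*√6)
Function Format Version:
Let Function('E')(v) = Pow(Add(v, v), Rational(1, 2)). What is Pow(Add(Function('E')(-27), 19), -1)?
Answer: Add(Rational(19, 415), Mul(Rational(-3, 415), I, Pow(6, Rational(1, 2)))) ≈ Add(0.045783, Mul(-0.017707, I))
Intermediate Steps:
Function('E')(v) = Mul(Pow(2, Rational(1, 2)), Pow(v, Rational(1, 2))) (Function('E')(v) = Pow(Mul(2, v), Rational(1, 2)) = Mul(Pow(2, Rational(1, 2)), Pow(v, Rational(1, 2))))
Pow(Add(Function('E')(-27), 19), -1) = Pow(Add(Mul(Pow(2, Rational(1, 2)), Pow(-27, Rational(1, 2))), 19), -1) = Pow(Add(Mul(Pow(2, Rational(1, 2)), Mul(3, I, Pow(3, Rational(1, 2)))), 19), -1) = Pow(Add(Mul(3, I, Pow(6, Rational(1, 2))), 19), -1) = Pow(Add(19, Mul(3, I, Pow(6, Rational(1, 2)))), -1)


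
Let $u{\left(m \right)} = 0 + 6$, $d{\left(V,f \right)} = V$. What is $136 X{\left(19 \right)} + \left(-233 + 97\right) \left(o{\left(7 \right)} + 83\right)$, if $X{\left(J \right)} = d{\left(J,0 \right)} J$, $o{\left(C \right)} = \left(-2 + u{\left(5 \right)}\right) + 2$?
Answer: $36992$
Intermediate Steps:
$u{\left(m \right)} = 6$
$o{\left(C \right)} = 6$ ($o{\left(C \right)} = \left(-2 + 6\right) + 2 = 4 + 2 = 6$)
$X{\left(J \right)} = J^{2}$ ($X{\left(J \right)} = J J = J^{2}$)
$136 X{\left(19 \right)} + \left(-233 + 97\right) \left(o{\left(7 \right)} + 83\right) = 136 \cdot 19^{2} + \left(-233 + 97\right) \left(6 + 83\right) = 136 \cdot 361 - 12104 = 49096 - 12104 = 36992$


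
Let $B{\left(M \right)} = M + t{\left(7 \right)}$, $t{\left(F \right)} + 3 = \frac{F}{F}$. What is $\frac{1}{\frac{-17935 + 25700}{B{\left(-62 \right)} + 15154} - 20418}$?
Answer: $- \frac{3018}{61619971} \approx -4.8978 \cdot 10^{-5}$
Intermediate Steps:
$t{\left(F \right)} = -2$ ($t{\left(F \right)} = -3 + \frac{F}{F} = -3 + 1 = -2$)
$B{\left(M \right)} = -2 + M$ ($B{\left(M \right)} = M - 2 = -2 + M$)
$\frac{1}{\frac{-17935 + 25700}{B{\left(-62 \right)} + 15154} - 20418} = \frac{1}{\frac{-17935 + 25700}{\left(-2 - 62\right) + 15154} - 20418} = \frac{1}{\frac{7765}{-64 + 15154} - 20418} = \frac{1}{\frac{7765}{15090} - 20418} = \frac{1}{7765 \cdot \frac{1}{15090} - 20418} = \frac{1}{\frac{1553}{3018} - 20418} = \frac{1}{- \frac{61619971}{3018}} = - \frac{3018}{61619971}$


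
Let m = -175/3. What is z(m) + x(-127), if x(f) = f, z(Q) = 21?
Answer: -106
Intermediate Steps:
m = -175/3 (m = -175*⅓ = -175/3 ≈ -58.333)
z(m) + x(-127) = 21 - 127 = -106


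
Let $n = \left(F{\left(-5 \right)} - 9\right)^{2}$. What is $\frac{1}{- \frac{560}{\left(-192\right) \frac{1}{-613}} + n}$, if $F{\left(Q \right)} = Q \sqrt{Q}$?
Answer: $- \frac{12 i}{1080 \sqrt{5} + 21983 i} \approx -0.00053937 - 5.9252 \cdot 10^{-5} i$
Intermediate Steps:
$F{\left(Q \right)} = Q^{\frac{3}{2}}$
$n = \left(-9 - 5 i \sqrt{5}\right)^{2}$ ($n = \left(\left(-5\right)^{\frac{3}{2}} - 9\right)^{2} = \left(- 5 i \sqrt{5} - 9\right)^{2} = \left(-9 - 5 i \sqrt{5}\right)^{2} \approx -44.0 + 201.25 i$)
$\frac{1}{- \frac{560}{\left(-192\right) \frac{1}{-613}} + n} = \frac{1}{- \frac{560}{\left(-192\right) \frac{1}{-613}} - \left(44 - 90 i \sqrt{5}\right)} = \frac{1}{- \frac{560}{\left(-192\right) \left(- \frac{1}{613}\right)} - \left(44 - 90 i \sqrt{5}\right)} = \frac{1}{- \frac{560}{\frac{192}{613}} - \left(44 - 90 i \sqrt{5}\right)} = \frac{1}{\left(-560\right) \frac{613}{192} - \left(44 - 90 i \sqrt{5}\right)} = \frac{1}{- \frac{21455}{12} - \left(44 - 90 i \sqrt{5}\right)} = \frac{1}{- \frac{21983}{12} + 90 i \sqrt{5}}$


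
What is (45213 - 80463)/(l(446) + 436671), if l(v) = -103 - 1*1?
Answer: -35250/436567 ≈ -0.080744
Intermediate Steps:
l(v) = -104 (l(v) = -103 - 1 = -104)
(45213 - 80463)/(l(446) + 436671) = (45213 - 80463)/(-104 + 436671) = -35250/436567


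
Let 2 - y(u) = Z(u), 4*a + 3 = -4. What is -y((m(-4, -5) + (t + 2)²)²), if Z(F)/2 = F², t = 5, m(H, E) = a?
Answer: 1275989585/128 ≈ 9.9687e+6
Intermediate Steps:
a = -7/4 (a = -¾ + (¼)*(-4) = -¾ - 1 = -7/4 ≈ -1.7500)
m(H, E) = -7/4
Z(F) = 2*F²
y(u) = 2 - 2*u²
-y((m(-4, -5) + (t + 2)²)²) = -(2 - 2*(-7/4 + (5 + 2)²)⁴) = -(2 - 2*(-7/4 + 7²)⁴) = -(2 - 2*(-7/4 + 49)⁴) = -(2 - 2*((189/4)²)²) = -(2 - 2*(35721/16)²) = -(2 - 2*1275989841/256) = -(2 - 1275989841/128) = -1*(-1275989585/128) = 1275989585/128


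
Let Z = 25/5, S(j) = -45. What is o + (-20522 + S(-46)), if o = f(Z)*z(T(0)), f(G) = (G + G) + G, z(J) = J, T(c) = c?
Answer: -20567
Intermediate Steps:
Z = 5 (Z = 25*(⅕) = 5)
f(G) = 3*G (f(G) = 2*G + G = 3*G)
o = 0 (o = (3*5)*0 = 15*0 = 0)
o + (-20522 + S(-46)) = 0 + (-20522 - 45) = 0 - 20567 = -20567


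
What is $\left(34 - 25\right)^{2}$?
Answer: $81$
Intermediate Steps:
$\left(34 - 25\right)^{2} = 9^{2} = 81$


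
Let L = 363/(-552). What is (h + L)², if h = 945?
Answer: 30192190081/33856 ≈ 8.9178e+5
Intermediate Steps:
L = -121/184 (L = 363*(-1/552) = -121/184 ≈ -0.65761)
(h + L)² = (945 - 121/184)² = (173759/184)² = 30192190081/33856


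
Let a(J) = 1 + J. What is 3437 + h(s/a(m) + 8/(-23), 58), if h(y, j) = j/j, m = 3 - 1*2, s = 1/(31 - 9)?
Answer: 3438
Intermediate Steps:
s = 1/22 ≈ 0.045455
m = 1 (m = 3 - 2 = 1)
h(y, j) = 1
3437 + h(s/a(m) + 8/(-23), 58) = 3437 + 1 = 3438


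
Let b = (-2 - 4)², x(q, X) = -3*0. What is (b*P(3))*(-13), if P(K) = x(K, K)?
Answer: 0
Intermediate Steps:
x(q, X) = 0
P(K) = 0
b = 36 (b = (-6)² = 36)
(b*P(3))*(-13) = (36*0)*(-13) = 0*(-13) = 0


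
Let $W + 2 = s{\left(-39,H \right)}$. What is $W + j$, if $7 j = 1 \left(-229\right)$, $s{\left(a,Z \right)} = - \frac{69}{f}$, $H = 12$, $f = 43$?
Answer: $- \frac{10932}{301} \approx -36.319$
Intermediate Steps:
$s{\left(a,Z \right)} = - \frac{69}{43}$
$j = - \frac{229}{7}$ ($j = \frac{1 \left(-229\right)}{7} = \frac{1}{7} \left(-229\right) = - \frac{229}{7} \approx -32.714$)
$W = - \frac{155}{43}$ ($W = -2 - \frac{69}{43} = - \frac{155}{43} \approx -3.6047$)
$W + j = - \frac{155}{43} - \frac{229}{7} = - \frac{10932}{301}$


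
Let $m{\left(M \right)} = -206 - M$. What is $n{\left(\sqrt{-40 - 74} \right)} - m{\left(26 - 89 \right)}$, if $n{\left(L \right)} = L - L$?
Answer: $143$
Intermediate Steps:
$n{\left(L \right)} = 0$
$n{\left(\sqrt{-40 - 74} \right)} - m{\left(26 - 89 \right)} = 0 - \left(-206 - \left(26 - 89\right)\right) = 0 - \left(-206 - -63\right) = 0 - \left(-206 + 63\right) = 0 - -143 = 0 + 143 = 143$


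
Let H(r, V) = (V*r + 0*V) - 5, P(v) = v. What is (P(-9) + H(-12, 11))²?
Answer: 21316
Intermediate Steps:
H(r, V) = -5 + V*r (H(r, V) = (V*r + 0) - 5 = V*r - 5 = -5 + V*r)
(P(-9) + H(-12, 11))² = (-9 + (-5 + 11*(-12)))² = (-9 + (-5 - 132))² = (-9 - 137)² = (-146)² = 21316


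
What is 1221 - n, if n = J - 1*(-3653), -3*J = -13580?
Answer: -20876/3 ≈ -6958.7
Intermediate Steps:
J = 13580/3 (J = -⅓*(-13580) = 13580/3 ≈ 4526.7)
n = 24539/3 (n = 13580/3 - 1*(-3653) = 13580/3 + 3653 = 24539/3 ≈ 8179.7)
1221 - n = 1221 - 1*24539/3 = 1221 - 24539/3 = -20876/3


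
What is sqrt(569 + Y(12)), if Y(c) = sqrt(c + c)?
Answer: sqrt(569 + 2*sqrt(6)) ≈ 23.956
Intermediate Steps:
Y(c) = sqrt(2)*sqrt(c) (Y(c) = sqrt(2*c) = sqrt(2)*sqrt(c))
sqrt(569 + Y(12)) = sqrt(569 + sqrt(2)*sqrt(12)) = sqrt(569 + sqrt(2)*(2*sqrt(3))) = sqrt(569 + 2*sqrt(6))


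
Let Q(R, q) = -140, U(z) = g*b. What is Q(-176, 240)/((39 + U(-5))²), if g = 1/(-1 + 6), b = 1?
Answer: -125/1372 ≈ -0.091108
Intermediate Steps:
g = ⅕ (g = 1/5 = ⅕ ≈ 0.20000)
U(z) = ⅕ (U(z) = (⅕)*1 = ⅕)
Q(-176, 240)/((39 + U(-5))²) = -140/(39 + ⅕)² = -140/((196/5)²) = -140/38416/25 = -140*25/38416 = -125/1372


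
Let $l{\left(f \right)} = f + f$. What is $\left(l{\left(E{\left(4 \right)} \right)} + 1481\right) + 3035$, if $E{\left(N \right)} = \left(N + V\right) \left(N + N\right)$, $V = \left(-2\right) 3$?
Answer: $4484$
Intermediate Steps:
$V = -6$
$E{\left(N \right)} = 2 N \left(-6 + N\right)$ ($E{\left(N \right)} = \left(N - 6\right) \left(N + N\right) = \left(-6 + N\right) 2 N = 2 N \left(-6 + N\right)$)
$l{\left(f \right)} = 2 f$
$\left(l{\left(E{\left(4 \right)} \right)} + 1481\right) + 3035 = \left(2 \cdot 2 \cdot 4 \left(-6 + 4\right) + 1481\right) + 3035 = \left(2 \cdot 2 \cdot 4 \left(-2\right) + 1481\right) + 3035 = \left(2 \left(-16\right) + 1481\right) + 3035 = \left(-32 + 1481\right) + 3035 = 1449 + 3035 = 4484$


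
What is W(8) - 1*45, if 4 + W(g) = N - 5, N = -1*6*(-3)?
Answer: -36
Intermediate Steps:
N = 18 (N = -6*(-3) = 18)
W(g) = 9 (W(g) = -4 + (18 - 5) = -4 + 13 = 9)
W(8) - 1*45 = 9 - 1*45 = 9 - 45 = -36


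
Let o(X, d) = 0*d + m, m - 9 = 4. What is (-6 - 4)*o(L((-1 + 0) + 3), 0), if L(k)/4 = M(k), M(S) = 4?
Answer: -130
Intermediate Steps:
m = 13 (m = 9 + 4 = 13)
L(k) = 16 (L(k) = 4*4 = 16)
o(X, d) = 13 (o(X, d) = 0*d + 13 = 0 + 13 = 13)
(-6 - 4)*o(L((-1 + 0) + 3), 0) = (-6 - 4)*13 = -10*13 = -130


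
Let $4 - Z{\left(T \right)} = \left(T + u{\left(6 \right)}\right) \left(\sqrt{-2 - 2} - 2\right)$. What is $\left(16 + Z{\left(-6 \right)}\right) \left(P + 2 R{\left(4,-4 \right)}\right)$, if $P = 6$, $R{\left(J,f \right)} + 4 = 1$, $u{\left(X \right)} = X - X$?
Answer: $0$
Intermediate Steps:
$u{\left(X \right)} = 0$
$R{\left(J,f \right)} = -3$ ($R{\left(J,f \right)} = -4 + 1 = -3$)
$Z{\left(T \right)} = 4 - T \left(-2 + 2 i\right)$ ($Z{\left(T \right)} = 4 - \left(T + 0\right) \left(\sqrt{-2 - 2} - 2\right) = 4 - T \left(\sqrt{-4} - 2\right) = 4 - T \left(2 i - 2\right) = 4 - T \left(-2 + 2 i\right)$)
$\left(16 + Z{\left(-6 \right)}\right) \left(P + 2 R{\left(4,-4 \right)}\right) = \left(16 + \left(4 + 2 \left(-6\right) \left(1 - i\right)\right)\right) \left(6 + 2 \left(-3\right)\right) = \left(16 - \left(8 - 12 i\right)\right) \left(6 - 6\right) = \left(16 - \left(8 - 12 i\right)\right) 0 = \left(8 + 12 i\right) 0 = 0$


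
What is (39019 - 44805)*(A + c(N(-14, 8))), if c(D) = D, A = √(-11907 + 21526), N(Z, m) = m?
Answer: -46288 - 5786*√9619 ≈ -6.1376e+5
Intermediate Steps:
A = √9619 ≈ 98.077
(39019 - 44805)*(A + c(N(-14, 8))) = (39019 - 44805)*(√9619 + 8) = -5786*(8 + √9619) = -46288 - 5786*√9619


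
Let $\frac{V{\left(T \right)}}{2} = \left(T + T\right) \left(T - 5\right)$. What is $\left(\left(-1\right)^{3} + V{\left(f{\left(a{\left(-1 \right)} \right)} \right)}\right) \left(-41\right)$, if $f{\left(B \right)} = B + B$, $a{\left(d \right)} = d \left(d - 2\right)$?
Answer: $-943$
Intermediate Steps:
$a{\left(d \right)} = d \left(-2 + d\right)$
$f{\left(B \right)} = 2 B$
$V{\left(T \right)} = 4 T \left(-5 + T\right)$ ($V{\left(T \right)} = 2 \left(T + T\right) \left(T - 5\right) = 2 \cdot 2 T \left(-5 + T\right) = 4 T \left(-5 + T\right)$)
$\left(\left(-1\right)^{3} + V{\left(f{\left(a{\left(-1 \right)} \right)} \right)}\right) \left(-41\right) = \left(\left(-1\right)^{3} + 4 \cdot 2 \left(- (-2 - 1)\right) \left(-5 + 2 \left(- (-2 - 1)\right)\right)\right) \left(-41\right) = \left(-1 + 4 \cdot 2 \left(\left(-1\right) \left(-3\right)\right) \left(-5 + 2 \left(\left(-1\right) \left(-3\right)\right)\right)\right) \left(-41\right) = \left(-1 + 4 \cdot 2 \cdot 3 \left(-5 + 2 \cdot 3\right)\right) \left(-41\right) = \left(-1 + 4 \cdot 6 \left(-5 + 6\right)\right) \left(-41\right) = \left(-1 + 4 \cdot 6 \cdot 1\right) \left(-41\right) = \left(-1 + 24\right) \left(-41\right) = 23 \left(-41\right) = -943$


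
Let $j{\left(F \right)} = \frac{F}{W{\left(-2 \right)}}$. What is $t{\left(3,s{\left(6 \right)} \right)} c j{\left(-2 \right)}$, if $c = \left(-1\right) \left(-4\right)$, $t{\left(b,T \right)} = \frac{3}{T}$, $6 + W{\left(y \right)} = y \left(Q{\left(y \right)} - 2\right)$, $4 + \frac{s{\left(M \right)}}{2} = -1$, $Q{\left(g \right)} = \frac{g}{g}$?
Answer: $- \frac{3}{5} \approx -0.6$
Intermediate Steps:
$Q{\left(g \right)} = 1$
$s{\left(M \right)} = -10$ ($s{\left(M \right)} = -8 + 2 \left(-1\right) = -8 - 2 = -10$)
$W{\left(y \right)} = -6 - y$ ($W{\left(y \right)} = -6 + y \left(1 - 2\right) = -6 + y \left(-1\right) = -6 - y$)
$j{\left(F \right)} = - \frac{F}{4}$ ($j{\left(F \right)} = \frac{F}{-6 - -2} = \frac{F}{-6 + 2} = \frac{F}{-4} = F \left(- \frac{1}{4}\right) = - \frac{F}{4}$)
$c = 4$
$t{\left(3,s{\left(6 \right)} \right)} c j{\left(-2 \right)} = \frac{3}{-10} \cdot 4 \left(\left(- \frac{1}{4}\right) \left(-2\right)\right) = 3 \left(- \frac{1}{10}\right) 4 \cdot \frac{1}{2} = \left(- \frac{3}{10}\right) 4 \cdot \frac{1}{2} = \left(- \frac{6}{5}\right) \frac{1}{2} = - \frac{3}{5}$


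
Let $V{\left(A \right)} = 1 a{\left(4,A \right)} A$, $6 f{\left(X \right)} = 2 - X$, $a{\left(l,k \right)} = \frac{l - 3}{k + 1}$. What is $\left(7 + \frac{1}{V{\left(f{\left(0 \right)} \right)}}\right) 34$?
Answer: $374$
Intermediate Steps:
$a{\left(l,k \right)} = \frac{-3 + l}{1 + k}$
$f{\left(X \right)} = \frac{1}{3} - \frac{X}{6}$ ($f{\left(X \right)} = \frac{2 - X}{6} = \frac{1}{3} - \frac{X}{6}$)
$V{\left(A \right)} = \frac{A}{1 + A}$ ($V{\left(A \right)} = 1 \frac{-3 + 4}{1 + A} A = 1 \frac{1}{1 + A} 1 A = 1 \frac{1}{1 + A} A = \frac{A}{1 + A}$)
$\left(7 + \frac{1}{V{\left(f{\left(0 \right)} \right)}}\right) 34 = \left(7 + \frac{1}{\left(\frac{1}{3} - 0\right) \frac{1}{1 + \left(\frac{1}{3} - 0\right)}}\right) 34 = \left(7 + \frac{1}{\left(\frac{1}{3} + 0\right) \frac{1}{1 + \left(\frac{1}{3} + 0\right)}}\right) 34 = \left(7 + \frac{1}{\frac{1}{3} \frac{1}{1 + \frac{1}{3}}}\right) 34 = \left(7 + \frac{1}{\frac{1}{3} \frac{1}{\frac{4}{3}}}\right) 34 = \left(7 + \frac{1}{\frac{1}{3} \cdot \frac{3}{4}}\right) 34 = \left(7 + \frac{1}{\frac{1}{4}}\right) 34 = \left(7 + 4\right) 34 = 11 \cdot 34 = 374$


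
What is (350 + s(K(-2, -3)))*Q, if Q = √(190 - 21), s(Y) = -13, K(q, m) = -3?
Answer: 4381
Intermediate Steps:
Q = 13 (Q = √169 = 13)
(350 + s(K(-2, -3)))*Q = (350 - 13)*13 = 337*13 = 4381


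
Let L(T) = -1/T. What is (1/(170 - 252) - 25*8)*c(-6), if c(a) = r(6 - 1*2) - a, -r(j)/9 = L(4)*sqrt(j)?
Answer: -344421/164 ≈ -2100.1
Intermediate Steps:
r(j) = 9*sqrt(j)/4 (r(j) = -9*(-1/4)*sqrt(j) = -9*(-1*1/4)*sqrt(j) = -(-9)*sqrt(j)/4 = 9*sqrt(j)/4)
c(a) = 9/2 - a (c(a) = 9*sqrt(6 - 1*2)/4 - a = 9*sqrt(6 - 2)/4 - a = 9*sqrt(4)/4 - a = (9/4)*2 - a = 9/2 - a)
(1/(170 - 252) - 25*8)*c(-6) = (1/(170 - 252) - 25*8)*(9/2 - 1*(-6)) = (1/(-82) - 200)*(9/2 + 6) = (-1/82 - 200)*(21/2) = -16401/82*21/2 = -344421/164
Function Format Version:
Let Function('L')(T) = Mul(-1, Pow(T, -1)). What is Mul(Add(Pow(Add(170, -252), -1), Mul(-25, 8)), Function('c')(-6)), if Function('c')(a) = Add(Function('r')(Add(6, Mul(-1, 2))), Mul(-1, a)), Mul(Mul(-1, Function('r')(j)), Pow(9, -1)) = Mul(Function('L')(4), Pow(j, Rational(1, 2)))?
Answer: Rational(-344421, 164) ≈ -2100.1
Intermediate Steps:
Function('r')(j) = Mul(Rational(9, 4), Pow(j, Rational(1, 2))) (Function('r')(j) = Mul(-9, Mul(Mul(-1, Pow(4, -1)), Pow(j, Rational(1, 2)))) = Mul(-9, Mul(Mul(-1, Rational(1, 4)), Pow(j, Rational(1, 2)))) = Mul(-9, Mul(Rational(-1, 4), Pow(j, Rational(1, 2)))) = Mul(Rational(9, 4), Pow(j, Rational(1, 2))))
Function('c')(a) = Add(Rational(9, 2), Mul(-1, a)) (Function('c')(a) = Add(Mul(Rational(9, 4), Pow(Add(6, Mul(-1, 2)), Rational(1, 2))), Mul(-1, a)) = Add(Mul(Rational(9, 4), Pow(Add(6, -2), Rational(1, 2))), Mul(-1, a)) = Add(Mul(Rational(9, 4), Pow(4, Rational(1, 2))), Mul(-1, a)) = Add(Mul(Rational(9, 4), 2), Mul(-1, a)) = Add(Rational(9, 2), Mul(-1, a)))
Mul(Add(Pow(Add(170, -252), -1), Mul(-25, 8)), Function('c')(-6)) = Mul(Add(Pow(Add(170, -252), -1), Mul(-25, 8)), Add(Rational(9, 2), Mul(-1, -6))) = Mul(Add(Pow(-82, -1), -200), Add(Rational(9, 2), 6)) = Mul(Add(Rational(-1, 82), -200), Rational(21, 2)) = Mul(Rational(-16401, 82), Rational(21, 2)) = Rational(-344421, 164)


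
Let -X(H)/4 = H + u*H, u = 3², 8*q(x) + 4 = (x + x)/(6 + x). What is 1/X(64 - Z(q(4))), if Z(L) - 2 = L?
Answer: -1/2496 ≈ -0.00040064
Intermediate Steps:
q(x) = -½ + x/(4*(6 + x)) (q(x) = -½ + ((x + x)/(6 + x))/8 = -½ + ((2*x)/(6 + x))/8 = -½ + (2*x/(6 + x))/8 = -½ + x/(4*(6 + x)))
u = 9
Z(L) = 2 + L
X(H) = -40*H (X(H) = -4*(H + 9*H) = -40*H)
1/X(64 - Z(q(4))) = 1/(-40*(64 - (2 + (-12 - 1*4)/(4*(6 + 4))))) = 1/(-40*(64 - (2 + (¼)*(-12 - 4)/10))) = 1/(-40*(64 - (2 + (¼)*(⅒)*(-16)))) = 1/(-40*(64 - (2 - ⅖))) = 1/(-40*(64 - 1*8/5)) = 1/(-40*(64 - 8/5)) = 1/(-40*312/5) = 1/(-2496) = -1/2496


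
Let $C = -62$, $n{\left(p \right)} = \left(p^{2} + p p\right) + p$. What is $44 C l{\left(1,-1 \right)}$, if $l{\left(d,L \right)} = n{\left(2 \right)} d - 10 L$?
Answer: $-54560$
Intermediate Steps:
$n{\left(p \right)} = p + 2 p^{2}$ ($n{\left(p \right)} = \left(p^{2} + p^{2}\right) + p = 2 p^{2} + p = p + 2 p^{2}$)
$l{\left(d,L \right)} = - 10 L + 10 d$ ($l{\left(d,L \right)} = 2 \left(1 + 2 \cdot 2\right) d - 10 L = 2 \left(1 + 4\right) d - 10 L = 2 \cdot 5 d - 10 L = 10 d - 10 L = - 10 L + 10 d$)
$44 C l{\left(1,-1 \right)} = 44 \left(-62\right) \left(\left(-10\right) \left(-1\right) + 10 \cdot 1\right) = - 2728 \left(10 + 10\right) = \left(-2728\right) 20 = -54560$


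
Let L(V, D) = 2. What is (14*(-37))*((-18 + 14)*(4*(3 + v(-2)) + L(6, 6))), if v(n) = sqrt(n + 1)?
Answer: 29008 + 8288*I ≈ 29008.0 + 8288.0*I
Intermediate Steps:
v(n) = sqrt(1 + n)
(14*(-37))*((-18 + 14)*(4*(3 + v(-2)) + L(6, 6))) = (14*(-37))*((-18 + 14)*(4*(3 + sqrt(1 - 2)) + 2)) = -(-2072)*(4*(3 + sqrt(-1)) + 2) = -(-2072)*(4*(3 + I) + 2) = -(-2072)*((12 + 4*I) + 2) = -(-2072)*(14 + 4*I) = -518*(-56 - 16*I) = 29008 + 8288*I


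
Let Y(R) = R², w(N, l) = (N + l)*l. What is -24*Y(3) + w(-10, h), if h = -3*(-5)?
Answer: -141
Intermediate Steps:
h = 15
w(N, l) = l*(N + l)
-24*Y(3) + w(-10, h) = -24*3² + 15*(-10 + 15) = -24*9 + 15*5 = -216 + 75 = -141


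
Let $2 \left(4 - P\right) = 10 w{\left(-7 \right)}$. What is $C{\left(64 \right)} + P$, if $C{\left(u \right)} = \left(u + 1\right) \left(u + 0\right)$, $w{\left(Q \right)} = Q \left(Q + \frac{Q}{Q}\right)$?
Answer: $3954$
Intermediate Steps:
$w{\left(Q \right)} = Q \left(1 + Q\right)$ ($w{\left(Q \right)} = Q \left(Q + 1\right) = Q \left(1 + Q\right)$)
$C{\left(u \right)} = u \left(1 + u\right)$ ($C{\left(u \right)} = \left(1 + u\right) u = u \left(1 + u\right)$)
$P = -206$ ($P = 4 - \frac{10 \left(- 7 \left(1 - 7\right)\right)}{2} = 4 - \frac{10 \left(\left(-7\right) \left(-6\right)\right)}{2} = 4 - \frac{10 \cdot 42}{2} = 4 - 210 = -206$)
$C{\left(64 \right)} + P = 64 \left(1 + 64\right) - 206 = 64 \cdot 65 - 206 = 4160 - 206 = 3954$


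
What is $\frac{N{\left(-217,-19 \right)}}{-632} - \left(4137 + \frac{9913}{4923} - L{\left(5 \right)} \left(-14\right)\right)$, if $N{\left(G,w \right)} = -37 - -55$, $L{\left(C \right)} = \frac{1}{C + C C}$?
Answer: $- \frac{32198506547}{7778340} \approx -4139.5$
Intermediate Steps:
$L{\left(C \right)} = \frac{1}{C + C^{2}}$
$N{\left(G,w \right)} = 18$ ($N{\left(G,w \right)} = -37 + 55 = 18$)
$\frac{N{\left(-217,-19 \right)}}{-632} - \left(4137 + \frac{9913}{4923} - L{\left(5 \right)} \left(-14\right)\right) = \frac{18}{-632} - \left(4137 + \frac{9913}{4923} - \frac{1}{5 \left(1 + 5\right)} \left(-14\right)\right) = 18 \left(- \frac{1}{632}\right) - \left(\frac{20376364}{4923} - \frac{1}{5 \cdot 6} \left(-14\right)\right) = - \frac{9}{316} - \left(\frac{20376364}{4923} - \frac{1}{5} \cdot \frac{1}{6} \left(-14\right)\right) = - \frac{9}{316} + \left(- \frac{9913}{4923} + \left(\left(100 + \frac{1}{30} \left(-14\right)\right) - 4237\right)\right) = - \frac{9}{316} + \left(- \frac{9913}{4923} + \left(\left(100 - \frac{7}{15}\right) - 4237\right)\right) = - \frac{9}{316} + \left(- \frac{9913}{4923} + \left(\frac{1493}{15} - 4237\right)\right) = - \frac{9}{316} - \frac{101893307}{24615} = - \frac{32198506547}{7778340}$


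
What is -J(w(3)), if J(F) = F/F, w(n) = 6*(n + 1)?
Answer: -1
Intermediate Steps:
w(n) = 6 + 6*n (w(n) = 6*(1 + n) = 6 + 6*n)
J(F) = 1
-J(w(3)) = -1*1 = -1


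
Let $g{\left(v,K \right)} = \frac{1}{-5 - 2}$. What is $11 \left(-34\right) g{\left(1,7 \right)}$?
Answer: $\frac{374}{7} \approx 53.429$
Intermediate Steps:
$g{\left(v,K \right)} = - \frac{1}{7}$ ($g{\left(v,K \right)} = \frac{1}{-7} = - \frac{1}{7}$)
$11 \left(-34\right) g{\left(1,7 \right)} = 11 \left(-34\right) \left(- \frac{1}{7}\right) = \left(-374\right) \left(- \frac{1}{7}\right) = \frac{374}{7}$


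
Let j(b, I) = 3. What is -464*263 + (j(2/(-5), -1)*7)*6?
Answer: -121906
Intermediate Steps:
-464*263 + (j(2/(-5), -1)*7)*6 = -464*263 + (3*7)*6 = -122032 + 21*6 = -122032 + 126 = -121906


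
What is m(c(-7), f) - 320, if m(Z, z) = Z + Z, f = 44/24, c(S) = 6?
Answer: -308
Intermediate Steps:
f = 11/6 (f = 44*(1/24) = 11/6 ≈ 1.8333)
m(Z, z) = 2*Z
m(c(-7), f) - 320 = 2*6 - 320 = 12 - 320 = -308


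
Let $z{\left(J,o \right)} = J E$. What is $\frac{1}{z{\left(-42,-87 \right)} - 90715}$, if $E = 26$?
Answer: $- \frac{1}{91807} \approx -1.0892 \cdot 10^{-5}$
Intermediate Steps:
$z{\left(J,o \right)} = 26 J$ ($z{\left(J,o \right)} = J 26 = 26 J$)
$\frac{1}{z{\left(-42,-87 \right)} - 90715} = \frac{1}{26 \left(-42\right) - 90715} = \frac{1}{-1092 - 90715} = \frac{1}{-91807} = - \frac{1}{91807}$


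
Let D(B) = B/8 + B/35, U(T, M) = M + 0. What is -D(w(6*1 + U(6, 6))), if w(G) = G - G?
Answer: 0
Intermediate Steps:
U(T, M) = M
w(G) = 0
D(B) = 43*B/280 (D(B) = B*(⅛) + B*(1/35) = B/8 + B/35 = 43*B/280)
-D(w(6*1 + U(6, 6))) = -43*0/280 = -1*0 = 0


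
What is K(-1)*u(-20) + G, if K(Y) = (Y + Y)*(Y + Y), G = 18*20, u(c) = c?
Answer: 280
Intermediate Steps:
G = 360
K(Y) = 4*Y² (K(Y) = (2*Y)*(2*Y) = 4*Y²)
K(-1)*u(-20) + G = (4*(-1)²)*(-20) + 360 = (4*1)*(-20) + 360 = 4*(-20) + 360 = -80 + 360 = 280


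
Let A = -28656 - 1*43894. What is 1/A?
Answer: -1/72550 ≈ -1.3784e-5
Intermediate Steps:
A = -72550 (A = -28656 - 43894 = -72550)
1/A = 1/(-72550) = -1/72550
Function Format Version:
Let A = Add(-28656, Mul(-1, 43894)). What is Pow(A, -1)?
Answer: Rational(-1, 72550) ≈ -1.3784e-5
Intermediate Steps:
A = -72550 (A = Add(-28656, -43894) = -72550)
Pow(A, -1) = Pow(-72550, -1) = Rational(-1, 72550)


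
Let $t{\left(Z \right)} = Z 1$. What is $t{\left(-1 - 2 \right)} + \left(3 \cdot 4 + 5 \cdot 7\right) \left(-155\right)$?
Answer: $-7288$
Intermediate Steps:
$t{\left(Z \right)} = Z$
$t{\left(-1 - 2 \right)} + \left(3 \cdot 4 + 5 \cdot 7\right) \left(-155\right) = \left(-1 - 2\right) + \left(3 \cdot 4 + 5 \cdot 7\right) \left(-155\right) = -3 + \left(12 + 35\right) \left(-155\right) = -3 + 47 \left(-155\right) = -3 - 7285 = -7288$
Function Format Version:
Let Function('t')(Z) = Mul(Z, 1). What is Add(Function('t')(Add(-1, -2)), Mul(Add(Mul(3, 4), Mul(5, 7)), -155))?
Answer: -7288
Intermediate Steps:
Function('t')(Z) = Z
Add(Function('t')(Add(-1, -2)), Mul(Add(Mul(3, 4), Mul(5, 7)), -155)) = Add(Add(-1, -2), Mul(Add(Mul(3, 4), Mul(5, 7)), -155)) = Add(-3, Mul(Add(12, 35), -155)) = Add(-3, Mul(47, -155)) = Add(-3, -7285) = -7288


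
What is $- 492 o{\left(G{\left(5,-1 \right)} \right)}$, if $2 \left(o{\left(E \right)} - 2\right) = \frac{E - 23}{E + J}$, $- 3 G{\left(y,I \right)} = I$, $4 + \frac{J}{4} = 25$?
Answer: $- \frac{232224}{253} \approx -917.88$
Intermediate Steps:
$J = 84$ ($J = -16 + 4 \cdot 25 = -16 + 100 = 84$)
$G{\left(y,I \right)} = - \frac{I}{3}$
$o{\left(E \right)} = 2 + \frac{-23 + E}{2 \left(84 + E\right)}$ ($o{\left(E \right)} = 2 + \frac{\left(E - 23\right) \frac{1}{E + 84}}{2} = 2 + \frac{\left(-23 + E\right) \frac{1}{84 + E}}{2} = 2 + \frac{\frac{1}{84 + E} \left(-23 + E\right)}{2} = 2 + \frac{-23 + E}{2 \left(84 + E\right)}$)
$- 492 o{\left(G{\left(5,-1 \right)} \right)} = - 492 \frac{313 + 5 \left(\left(- \frac{1}{3}\right) \left(-1\right)\right)}{2 \left(84 - - \frac{1}{3}\right)} = - 492 \frac{313 + 5 \cdot \frac{1}{3}}{2 \left(84 + \frac{1}{3}\right)} = - 492 \frac{313 + \frac{5}{3}}{2 \cdot \frac{253}{3}} = - 492 \cdot \frac{1}{2} \cdot \frac{3}{253} \cdot \frac{944}{3} = \left(-492\right) \frac{472}{253} = - \frac{232224}{253}$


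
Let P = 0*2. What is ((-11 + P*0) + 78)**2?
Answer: 4489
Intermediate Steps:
P = 0
((-11 + P*0) + 78)**2 = ((-11 + 0*0) + 78)**2 = ((-11 + 0) + 78)**2 = (-11 + 78)**2 = 67**2 = 4489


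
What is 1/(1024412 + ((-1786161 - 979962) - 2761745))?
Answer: -1/4503456 ≈ -2.2205e-7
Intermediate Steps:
1/(1024412 + ((-1786161 - 979962) - 2761745)) = 1/(1024412 + (-2766123 - 2761745)) = 1/(1024412 - 5527868) = 1/(-4503456) = -1/4503456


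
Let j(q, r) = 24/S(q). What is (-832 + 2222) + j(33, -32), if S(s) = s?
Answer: 15298/11 ≈ 1390.7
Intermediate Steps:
j(q, r) = 24/q
(-832 + 2222) + j(33, -32) = (-832 + 2222) + 24/33 = 1390 + 24*(1/33) = 1390 + 8/11 = 15298/11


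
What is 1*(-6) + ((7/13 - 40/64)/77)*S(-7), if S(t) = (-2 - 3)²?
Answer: -48273/8008 ≈ -6.0281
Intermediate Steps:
S(t) = 25 (S(t) = (-5)² = 25)
1*(-6) + ((7/13 - 40/64)/77)*S(-7) = 1*(-6) + ((7/13 - 40/64)/77)*25 = -6 + ((7*(1/13) - 40*1/64)*(1/77))*25 = -6 + ((7/13 - 5/8)*(1/77))*25 = -6 - 9/104*1/77*25 = -6 - 9/8008*25 = -6 - 225/8008 = -48273/8008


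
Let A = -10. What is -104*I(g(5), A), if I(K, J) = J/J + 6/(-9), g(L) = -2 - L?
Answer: -104/3 ≈ -34.667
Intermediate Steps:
I(K, J) = 1/3 (I(K, J) = 1 + 6*(-1/9) = 1 - 2/3 = 1/3)
-104*I(g(5), A) = -104*1/3 = -104/3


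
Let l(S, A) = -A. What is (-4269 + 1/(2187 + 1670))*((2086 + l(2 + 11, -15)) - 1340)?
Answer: -12530269852/3857 ≈ -3.2487e+6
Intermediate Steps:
(-4269 + 1/(2187 + 1670))*((2086 + l(2 + 11, -15)) - 1340) = (-4269 + 1/(2187 + 1670))*((2086 - 1*(-15)) - 1340) = (-4269 + 1/3857)*((2086 + 15) - 1340) = (-4269 + 1/3857)*(2101 - 1340) = -16465532/3857*761 = -12530269852/3857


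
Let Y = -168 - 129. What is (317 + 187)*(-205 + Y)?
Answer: -253008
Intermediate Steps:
Y = -297
(317 + 187)*(-205 + Y) = (317 + 187)*(-205 - 297) = 504*(-502) = -253008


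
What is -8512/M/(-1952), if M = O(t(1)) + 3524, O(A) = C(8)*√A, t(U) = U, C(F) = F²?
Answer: 133/109434 ≈ 0.0012153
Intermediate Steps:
O(A) = 64*√A (O(A) = 8²*√A = 64*√A)
M = 3588 (M = 64*√1 + 3524 = 64*1 + 3524 = 64 + 3524 = 3588)
-8512/M/(-1952) = -8512/3588/(-1952) = -8512*1/3588*(-1/1952) = -2128/897*(-1/1952) = 133/109434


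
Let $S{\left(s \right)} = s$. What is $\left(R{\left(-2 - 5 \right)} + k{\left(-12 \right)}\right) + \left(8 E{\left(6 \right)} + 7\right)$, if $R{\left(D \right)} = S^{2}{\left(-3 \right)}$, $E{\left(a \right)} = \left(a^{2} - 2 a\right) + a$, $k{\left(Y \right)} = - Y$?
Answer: $268$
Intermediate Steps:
$E{\left(a \right)} = a^{2} - a$
$R{\left(D \right)} = 9$ ($R{\left(D \right)} = \left(-3\right)^{2} = 9$)
$\left(R{\left(-2 - 5 \right)} + k{\left(-12 \right)}\right) + \left(8 E{\left(6 \right)} + 7\right) = \left(9 - -12\right) + \left(8 \cdot 6 \left(-1 + 6\right) + 7\right) = \left(9 + 12\right) + \left(8 \cdot 6 \cdot 5 + 7\right) = 21 + \left(8 \cdot 30 + 7\right) = 21 + \left(240 + 7\right) = 21 + 247 = 268$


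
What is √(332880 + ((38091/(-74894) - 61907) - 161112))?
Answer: √616219716710842/74894 ≈ 331.45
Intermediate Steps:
√(332880 + ((38091/(-74894) - 61907) - 161112)) = √(332880 + ((38091*(-1/74894) - 61907) - 161112)) = √(332880 + ((-38091/74894 - 61907) - 161112)) = √(332880 + (-4636500949/74894 - 161112)) = √(332880 - 16702823077/74894) = √(8227891643/74894) = √616219716710842/74894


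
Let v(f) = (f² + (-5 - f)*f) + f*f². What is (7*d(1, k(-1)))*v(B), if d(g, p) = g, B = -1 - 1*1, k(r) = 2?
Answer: 14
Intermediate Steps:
B = -2 (B = -1 - 1 = -2)
v(f) = f² + f³ + f*(-5 - f) (v(f) = (f² + f*(-5 - f)) + f³ = f² + f³ + f*(-5 - f))
(7*d(1, k(-1)))*v(B) = (7*1)*(-2*(-5 + (-2)²)) = 7*(-2*(-5 + 4)) = 7*(-2*(-1)) = 7*2 = 14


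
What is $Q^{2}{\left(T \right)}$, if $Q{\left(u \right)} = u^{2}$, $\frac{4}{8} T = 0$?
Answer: $0$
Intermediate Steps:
$T = 0$ ($T = 2 \cdot 0 = 0$)
$Q^{2}{\left(T \right)} = \left(0^{2}\right)^{2} = 0^{2} = 0$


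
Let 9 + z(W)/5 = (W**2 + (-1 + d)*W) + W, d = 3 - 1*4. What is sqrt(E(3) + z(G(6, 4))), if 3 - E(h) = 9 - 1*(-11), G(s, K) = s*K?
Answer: sqrt(2698) ≈ 51.942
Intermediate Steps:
G(s, K) = K*s
d = -1 (d = 3 - 4 = -1)
E(h) = -17 (E(h) = 3 - (9 - 1*(-11)) = 3 - (9 + 11) = 3 - 1*20 = 3 - 20 = -17)
z(W) = -45 - 5*W + 5*W**2 (z(W) = -45 + 5*((W**2 + (-1 - 1)*W) + W) = -45 + 5*((W**2 - 2*W) + W) = -45 + 5*(W**2 - W) = -45 + (-5*W + 5*W**2) = -45 - 5*W + 5*W**2)
sqrt(E(3) + z(G(6, 4))) = sqrt(-17 + (-45 - 20*6 + 5*(4*6)**2)) = sqrt(-17 + (-45 - 5*24 + 5*24**2)) = sqrt(-17 + (-45 - 120 + 5*576)) = sqrt(-17 + (-45 - 120 + 2880)) = sqrt(-17 + 2715) = sqrt(2698)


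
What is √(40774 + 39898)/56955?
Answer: 4*√5042/56955 ≈ 0.0049869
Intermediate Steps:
√(40774 + 39898)/56955 = √80672*(1/56955) = (4*√5042)*(1/56955) = 4*√5042/56955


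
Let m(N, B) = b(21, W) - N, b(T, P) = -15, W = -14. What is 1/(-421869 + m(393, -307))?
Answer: -1/422277 ≈ -2.3681e-6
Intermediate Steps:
m(N, B) = -15 - N
1/(-421869 + m(393, -307)) = 1/(-421869 + (-15 - 1*393)) = 1/(-421869 + (-15 - 393)) = 1/(-421869 - 408) = 1/(-422277) = -1/422277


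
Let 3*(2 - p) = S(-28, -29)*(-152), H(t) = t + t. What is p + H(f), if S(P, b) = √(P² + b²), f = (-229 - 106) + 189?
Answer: -290 + 760*√65/3 ≈ 1752.4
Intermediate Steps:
f = -146 (f = -335 + 189 = -146)
H(t) = 2*t
p = 2 + 760*√65/3 (p = 2 - √((-28)² + (-29)²)*(-152)/3 = 2 - √(784 + 841)*(-152)/3 = 2 - √1625*(-152)/3 = 2 - 5*√65*(-152)/3 = 2 - (-760)*√65/3 = 2 + 760*√65/3 ≈ 2044.4)
p + H(f) = (2 + 760*√65/3) + 2*(-146) = (2 + 760*√65/3) - 292 = -290 + 760*√65/3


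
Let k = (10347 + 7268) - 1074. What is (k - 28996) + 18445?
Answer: 5990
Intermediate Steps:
k = 16541 (k = 17615 - 1074 = 16541)
(k - 28996) + 18445 = (16541 - 28996) + 18445 = -12455 + 18445 = 5990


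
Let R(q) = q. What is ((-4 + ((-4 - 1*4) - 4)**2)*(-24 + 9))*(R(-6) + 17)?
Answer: -23100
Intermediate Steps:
((-4 + ((-4 - 1*4) - 4)**2)*(-24 + 9))*(R(-6) + 17) = ((-4 + ((-4 - 1*4) - 4)**2)*(-24 + 9))*(-6 + 17) = ((-4 + ((-4 - 4) - 4)**2)*(-15))*11 = ((-4 + (-8 - 4)**2)*(-15))*11 = ((-4 + (-12)**2)*(-15))*11 = ((-4 + 144)*(-15))*11 = (140*(-15))*11 = -2100*11 = -23100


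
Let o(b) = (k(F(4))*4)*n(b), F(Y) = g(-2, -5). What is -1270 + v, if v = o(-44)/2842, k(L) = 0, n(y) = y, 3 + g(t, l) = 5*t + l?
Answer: -1270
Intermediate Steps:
g(t, l) = -3 + l + 5*t (g(t, l) = -3 + (5*t + l) = -3 + (l + 5*t) = -3 + l + 5*t)
F(Y) = -18 (F(Y) = -3 - 5 + 5*(-2) = -3 - 5 - 10 = -18)
o(b) = 0 (o(b) = (0*4)*b = 0*b = 0)
v = 0 (v = 0/2842 = 0*(1/2842) = 0)
-1270 + v = -1270 + 0 = -1270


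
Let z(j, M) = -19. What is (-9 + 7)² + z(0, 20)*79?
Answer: -1497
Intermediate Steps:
(-9 + 7)² + z(0, 20)*79 = (-9 + 7)² - 19*79 = (-2)² - 1501 = 4 - 1501 = -1497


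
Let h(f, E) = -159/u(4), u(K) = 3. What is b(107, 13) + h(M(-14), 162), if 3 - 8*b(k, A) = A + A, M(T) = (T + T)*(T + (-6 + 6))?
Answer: -447/8 ≈ -55.875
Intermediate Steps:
M(T) = 2*T**2 (M(T) = (2*T)*(T + 0) = (2*T)*T = 2*T**2)
h(f, E) = -53 (h(f, E) = -159/3 = -159*1/3 = -53)
b(k, A) = 3/8 - A/4 (b(k, A) = 3/8 - (A + A)/8 = 3/8 - A/4)
b(107, 13) + h(M(-14), 162) = (3/8 - 1/4*13) - 53 = (3/8 - 13/4) - 53 = -23/8 - 53 = -447/8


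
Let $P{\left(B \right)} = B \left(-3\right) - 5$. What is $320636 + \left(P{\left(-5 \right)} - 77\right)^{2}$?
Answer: $325125$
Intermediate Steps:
$P{\left(B \right)} = -5 - 3 B$ ($P{\left(B \right)} = - 3 B - 5 = -5 - 3 B$)
$320636 + \left(P{\left(-5 \right)} - 77\right)^{2} = 320636 + \left(\left(-5 - -15\right) - 77\right)^{2} = 320636 + \left(\left(-5 + 15\right) - 77\right)^{2} = 320636 + \left(10 - 77\right)^{2} = 320636 + \left(-67\right)^{2} = 320636 + 4489 = 325125$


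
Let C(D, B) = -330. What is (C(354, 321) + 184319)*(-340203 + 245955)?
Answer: -17340595272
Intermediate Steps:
(C(354, 321) + 184319)*(-340203 + 245955) = (-330 + 184319)*(-340203 + 245955) = 183989*(-94248) = -17340595272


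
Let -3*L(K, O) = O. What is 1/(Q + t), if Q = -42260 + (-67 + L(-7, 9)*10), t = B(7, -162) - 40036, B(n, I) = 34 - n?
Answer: -1/82366 ≈ -1.2141e-5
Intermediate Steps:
L(K, O) = -O/3
t = -40009 (t = (34 - 1*7) - 40036 = (34 - 7) - 40036 = 27 - 40036 = -40009)
Q = -42357 (Q = -42260 + (-67 - 1/3*9*10) = -42260 + (-67 - 3*10) = -42260 + (-67 - 30) = -42260 - 97 = -42357)
1/(Q + t) = 1/(-42357 - 40009) = 1/(-82366) = -1/82366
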